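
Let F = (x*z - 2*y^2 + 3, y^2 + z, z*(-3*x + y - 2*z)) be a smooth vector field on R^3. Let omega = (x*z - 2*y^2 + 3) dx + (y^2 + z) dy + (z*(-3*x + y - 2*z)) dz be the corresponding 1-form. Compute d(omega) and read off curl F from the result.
d(omega) = (z - 1) dy ∧ dz + (x + 3*z) dz ∧ dx + (4*y) dx ∧ dy; curl F = (z - 1, x + 3*z, 4*y)

d omega = sum_{i<j} (∂f_j/∂x_i - ∂f_i/∂x_j) dx_i ∧ dx_j. Under the identification (dy ∧ dz, dz ∧ dx, dx ∧ dy) ↔ (e_x, e_y, e_z), the coefficients are exactly the components of curl F. Compute:
  ∂R/∂y - ∂Q/∂z = (z) - (1) = z - 1
  ∂P/∂z - ∂R/∂x = (x) - (-3*z) = x + 3*z
  ∂Q/∂x - ∂P/∂y = (0) - (-4*y) = 4*y.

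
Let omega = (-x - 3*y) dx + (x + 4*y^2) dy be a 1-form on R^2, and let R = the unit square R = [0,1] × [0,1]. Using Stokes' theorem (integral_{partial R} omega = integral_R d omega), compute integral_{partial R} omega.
integral_(partial R) omega = 4

Stokes: integral_partial_R omega = integral_R d omega with d omega = (∂Q/∂x - ∂P/∂y) dx ∧ dy.
  ∂Q/∂x = 1
  ∂P/∂y = -3
  integrand = ∂Q/∂x - ∂P/∂y = 4.
Integrating over R: integral_0^1 integral_0^1 (4) dx dy = 4.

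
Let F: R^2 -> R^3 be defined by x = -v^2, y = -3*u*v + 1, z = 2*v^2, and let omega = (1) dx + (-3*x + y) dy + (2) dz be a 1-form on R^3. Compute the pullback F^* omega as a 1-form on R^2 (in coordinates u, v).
F^* omega = (3*v*(3*u*v - 3*v^2 - 1)) du + (9*u^2*v - 9*u*v^2 - 3*u + 6*v) dv

Using F^*(f dg) = (f ∘ F) d(g ∘ F), substitute each coordinate x_i by F_i(u, v) in f_i, and replace dx_i by d F_i = (∂F_i/∂u) du + (∂F_i/∂v) dv.
  For the x component: f_1(F) = 1; d F_1 = (0) du + (-2*v) dv
  For the y component: f_2(F) = -3*u*v + 3*v^2 + 1; d F_2 = (-3*v) du + (-3*u) dv
  For the z component: f_3(F) = 2; d F_3 = (0) du + (4*v) dv
Combining and collecting du, dv coefficients:
  coeff of du: 3*v*(3*u*v - 3*v^2 - 1)
  coeff of dv: 9*u^2*v - 9*u*v^2 - 3*u + 6*v
F^* omega = (3*v*(3*u*v - 3*v^2 - 1)) du + (9*u^2*v - 9*u*v^2 - 3*u + 6*v) dv.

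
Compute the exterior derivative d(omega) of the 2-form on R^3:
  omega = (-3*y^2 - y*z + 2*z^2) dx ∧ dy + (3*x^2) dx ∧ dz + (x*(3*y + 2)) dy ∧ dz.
d(omega) = (2*y + 4*z + 2) dx ∧ dy ∧ dz

For a 2-form omega = sum_{i<j} g_{ij} dx_i ∧ dx_j, the exterior derivative is
  d(omega) = sum_{i<j} d(g_{ij}) ∧ dx_i ∧ dx_j = sum_{i<j, k} (∂g_{ij}/∂x_k) dx_k ∧ dx_i ∧ dx_j.
Expand each term, using dx_k ∧ dx_i ∧ dx_j = sgn(permutation) dx_{(a)} ∧ dx_{(b)} ∧ dx_{(c)} with (a < b < c) sorted:
  d(-3*y^2 - y*z + 2*z^2) includes (∂/∂z)(-3*y^2 - y*z + 2*z^2) dz = (-y + 4*z) dz, which multiplied by dx ∧ dy gives (-y + 4*z) dx ∧ dy ∧ dz
  d(x*(3*y + 2)) includes (∂/∂x)(x*(3*y + 2)) dx = (3*y + 2) dx, which multiplied by dy ∧ dz gives (3*y + 2) dx ∧ dy ∧ dz
Collecting like 3-forms: d(omega) = (2*y + 4*z + 2) dx ∧ dy ∧ dz.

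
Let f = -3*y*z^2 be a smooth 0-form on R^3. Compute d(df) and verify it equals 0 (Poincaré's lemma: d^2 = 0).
d(df) = 0

Step 1: df = sum_i (∂f/∂x_i) dx_i = (0) dx + (-3*z^2) dy + (-6*y*z) dz.
Step 2: Apply d again. Using the 1-form formula, the coefficient of dx ∧ dy in d(df) is ∂^2 f/∂x ∂y - ∂^2 f/∂y ∂x = (0) - (0) = 0 (equality of mixed partials for smooth f).
Similarly for dx ∧ dz and dy ∧ dz — all coefficients vanish. So d(df) = 0.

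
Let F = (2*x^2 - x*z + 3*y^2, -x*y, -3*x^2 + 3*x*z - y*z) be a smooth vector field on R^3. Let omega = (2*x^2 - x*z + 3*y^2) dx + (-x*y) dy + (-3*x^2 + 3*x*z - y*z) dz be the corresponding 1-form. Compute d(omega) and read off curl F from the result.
d(omega) = (-z) dy ∧ dz + (5*x - 3*z) dz ∧ dx + (-7*y) dx ∧ dy; curl F = (-z, 5*x - 3*z, -7*y)

d omega = sum_{i<j} (∂f_j/∂x_i - ∂f_i/∂x_j) dx_i ∧ dx_j. Under the identification (dy ∧ dz, dz ∧ dx, dx ∧ dy) ↔ (e_x, e_y, e_z), the coefficients are exactly the components of curl F. Compute:
  ∂R/∂y - ∂Q/∂z = (-z) - (0) = -z
  ∂P/∂z - ∂R/∂x = (-x) - (-6*x + 3*z) = 5*x - 3*z
  ∂Q/∂x - ∂P/∂y = (-y) - (6*y) = -7*y.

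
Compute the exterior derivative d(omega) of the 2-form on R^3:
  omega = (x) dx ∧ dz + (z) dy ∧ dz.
d(omega) = 0

For a 2-form omega = sum_{i<j} g_{ij} dx_i ∧ dx_j, the exterior derivative is
  d(omega) = sum_{i<j} d(g_{ij}) ∧ dx_i ∧ dx_j = sum_{i<j, k} (∂g_{ij}/∂x_k) dx_k ∧ dx_i ∧ dx_j.
Expand each term, using dx_k ∧ dx_i ∧ dx_j = sgn(permutation) dx_{(a)} ∧ dx_{(b)} ∧ dx_{(c)} with (a < b < c) sorted:

Collecting like 3-forms: d(omega) = 0.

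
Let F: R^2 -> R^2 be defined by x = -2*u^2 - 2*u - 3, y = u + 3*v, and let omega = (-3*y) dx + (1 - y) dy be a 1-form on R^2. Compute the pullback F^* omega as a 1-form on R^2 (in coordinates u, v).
F^* omega = (12*u^2 + 36*u*v + 5*u + 15*v + 1) du + (-3*u - 9*v + 3) dv

Using F^*(f dg) = (f ∘ F) d(g ∘ F), substitute each coordinate x_i by F_i(u, v) in f_i, and replace dx_i by d F_i = (∂F_i/∂u) du + (∂F_i/∂v) dv.
  For the x component: f_1(F) = -3*u - 9*v; d F_1 = (-4*u - 2) du + (0) dv
  For the y component: f_2(F) = -u - 3*v + 1; d F_2 = (1) du + (3) dv
Combining and collecting du, dv coefficients:
  coeff of du: 12*u^2 + 36*u*v + 5*u + 15*v + 1
  coeff of dv: -3*u - 9*v + 3
F^* omega = (12*u^2 + 36*u*v + 5*u + 15*v + 1) du + (-3*u - 9*v + 3) dv.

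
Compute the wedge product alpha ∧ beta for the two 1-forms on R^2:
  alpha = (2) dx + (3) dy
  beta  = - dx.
alpha ∧ beta = (3) dx ∧ dy

Distribute the wedge, using dx_i ∧ dx_j = -dx_j ∧ dx_i and dx_i ∧ dx_i = 0. For each pair (i, j) with i < j, the coefficient of dx_i ∧ dx_j in alpha ∧ beta is (alpha_i * beta_j - alpha_j * beta_i). Collecting: alpha ∧ beta = (3) dx ∧ dy.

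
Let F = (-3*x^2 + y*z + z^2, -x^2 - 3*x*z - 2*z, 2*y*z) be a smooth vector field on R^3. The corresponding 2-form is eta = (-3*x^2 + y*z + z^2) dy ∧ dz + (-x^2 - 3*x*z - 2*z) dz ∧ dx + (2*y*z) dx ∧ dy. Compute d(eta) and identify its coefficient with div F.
d(eta) = (-6*x + 2*y) dx ∧ dy ∧ dz; div F = -6*x + 2*y

For a 2-form in R^3 of the form above, applying d gives a 3-form with coefficient ∂P/∂x + ∂Q/∂y + ∂R/∂z:
  ∂P/∂x = -6*x
  ∂Q/∂y = 0
  ∂R/∂z = 2*y
Sum = -6*x + 2*y, which is exactly div F.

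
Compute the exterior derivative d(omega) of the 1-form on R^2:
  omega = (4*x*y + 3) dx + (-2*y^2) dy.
d(omega) = (-4*x) dx ∧ dy

For a 1-form omega = sum_i f_i dx_i, the exterior derivative is
  d(omega) = sum_{i < j} (∂f_j/∂x_i - ∂f_i/∂x_j) dx_i ∧ dx_j.
  coefficient of dx ∧ dy: ∂f_2/∂x - ∂f_1/∂y = ∂(-2*y^2)/∂x - ∂(4*x*y + 3)/∂y = -4*x
Assembling: d(omega) = (-4*x) dx ∧ dy.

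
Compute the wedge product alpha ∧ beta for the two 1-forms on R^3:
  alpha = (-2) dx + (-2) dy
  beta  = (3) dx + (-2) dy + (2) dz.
alpha ∧ beta = (10) dx ∧ dy + (-4) dx ∧ dz + (-4) dy ∧ dz

Distribute the wedge, using dx_i ∧ dx_j = -dx_j ∧ dx_i and dx_i ∧ dx_i = 0. For each pair (i, j) with i < j, the coefficient of dx_i ∧ dx_j in alpha ∧ beta is (alpha_i * beta_j - alpha_j * beta_i). Collecting: alpha ∧ beta = (10) dx ∧ dy + (-4) dx ∧ dz + (-4) dy ∧ dz.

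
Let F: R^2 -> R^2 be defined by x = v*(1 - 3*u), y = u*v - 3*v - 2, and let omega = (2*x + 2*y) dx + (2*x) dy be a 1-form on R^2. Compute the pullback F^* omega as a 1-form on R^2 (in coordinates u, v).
F^* omega = (2*v*(3*u*v + 7*v + 6)) du + (6*u^2*v + 28*u*v + 12*u - 10*v - 4) dv

Using F^*(f dg) = (f ∘ F) d(g ∘ F), substitute each coordinate x_i by F_i(u, v) in f_i, and replace dx_i by d F_i = (∂F_i/∂u) du + (∂F_i/∂v) dv.
  For the x component: f_1(F) = -4*u*v - 4*v - 4; d F_1 = (-3*v) du + (1 - 3*u) dv
  For the y component: f_2(F) = 2*v*(1 - 3*u); d F_2 = (v) du + (u - 3) dv
Combining and collecting du, dv coefficients:
  coeff of du: 2*v*(3*u*v + 7*v + 6)
  coeff of dv: 6*u^2*v + 28*u*v + 12*u - 10*v - 4
F^* omega = (2*v*(3*u*v + 7*v + 6)) du + (6*u^2*v + 28*u*v + 12*u - 10*v - 4) dv.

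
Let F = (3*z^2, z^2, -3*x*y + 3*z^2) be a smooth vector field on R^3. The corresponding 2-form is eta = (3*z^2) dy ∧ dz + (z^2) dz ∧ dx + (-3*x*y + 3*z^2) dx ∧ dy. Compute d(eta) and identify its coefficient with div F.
d(eta) = (6*z) dx ∧ dy ∧ dz; div F = 6*z

For a 2-form in R^3 of the form above, applying d gives a 3-form with coefficient ∂P/∂x + ∂Q/∂y + ∂R/∂z:
  ∂P/∂x = 0
  ∂Q/∂y = 0
  ∂R/∂z = 6*z
Sum = 6*z, which is exactly div F.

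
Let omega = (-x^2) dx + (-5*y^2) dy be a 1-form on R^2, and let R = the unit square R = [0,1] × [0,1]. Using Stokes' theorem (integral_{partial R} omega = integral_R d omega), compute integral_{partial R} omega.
integral_(partial R) omega = 0

Stokes: integral_partial_R omega = integral_R d omega with d omega = (∂Q/∂x - ∂P/∂y) dx ∧ dy.
  ∂Q/∂x = 0
  ∂P/∂y = 0
  integrand = ∂Q/∂x - ∂P/∂y = 0.
Integrating over R: integral_0^1 integral_0^1 (0) dx dy = 0.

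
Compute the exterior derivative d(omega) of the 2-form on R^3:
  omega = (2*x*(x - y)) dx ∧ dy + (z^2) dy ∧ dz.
d(omega) = 0

For a 2-form omega = sum_{i<j} g_{ij} dx_i ∧ dx_j, the exterior derivative is
  d(omega) = sum_{i<j} d(g_{ij}) ∧ dx_i ∧ dx_j = sum_{i<j, k} (∂g_{ij}/∂x_k) dx_k ∧ dx_i ∧ dx_j.
Expand each term, using dx_k ∧ dx_i ∧ dx_j = sgn(permutation) dx_{(a)} ∧ dx_{(b)} ∧ dx_{(c)} with (a < b < c) sorted:

Collecting like 3-forms: d(omega) = 0.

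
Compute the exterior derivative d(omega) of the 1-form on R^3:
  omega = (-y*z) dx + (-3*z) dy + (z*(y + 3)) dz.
d(omega) = (z) dx ∧ dy + (y) dx ∧ dz + (z + 3) dy ∧ dz

For a 1-form omega = sum_i f_i dx_i, the exterior derivative is
  d(omega) = sum_{i < j} (∂f_j/∂x_i - ∂f_i/∂x_j) dx_i ∧ dx_j.
  coefficient of dx ∧ dy: ∂f_2/∂x - ∂f_1/∂y = ∂(-3*z)/∂x - ∂(-y*z)/∂y = z
  coefficient of dx ∧ dz: ∂f_3/∂x - ∂f_1/∂z = ∂(z*(y + 3))/∂x - ∂(-y*z)/∂z = y
  coefficient of dy ∧ dz: ∂f_3/∂y - ∂f_2/∂z = ∂(z*(y + 3))/∂y - ∂(-3*z)/∂z = z + 3
Assembling: d(omega) = (z) dx ∧ dy + (y) dx ∧ dz + (z + 3) dy ∧ dz.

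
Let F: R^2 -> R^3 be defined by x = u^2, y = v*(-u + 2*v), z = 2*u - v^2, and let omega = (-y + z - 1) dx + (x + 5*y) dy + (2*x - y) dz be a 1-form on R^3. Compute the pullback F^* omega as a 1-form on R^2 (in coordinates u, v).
F^* omega = (u^2*v + 8*u^2 - u*v^2 + 2*u*v - 2*u - 10*v^3 - 4*v^2) du + (-u^3 + 5*u^2*v - 32*u*v^2 + 44*v^3) dv

Using F^*(f dg) = (f ∘ F) d(g ∘ F), substitute each coordinate x_i by F_i(u, v) in f_i, and replace dx_i by d F_i = (∂F_i/∂u) du + (∂F_i/∂v) dv.
  For the x component: f_1(F) = u*v + 2*u - 3*v^2 - 1; d F_1 = (2*u) du + (0) dv
  For the y component: f_2(F) = u^2 - 5*u*v + 10*v^2; d F_2 = (-v) du + (-u + 4*v) dv
  For the z component: f_3(F) = 2*u^2 + u*v - 2*v^2; d F_3 = (2) du + (-2*v) dv
Combining and collecting du, dv coefficients:
  coeff of du: u^2*v + 8*u^2 - u*v^2 + 2*u*v - 2*u - 10*v^3 - 4*v^2
  coeff of dv: -u^3 + 5*u^2*v - 32*u*v^2 + 44*v^3
F^* omega = (u^2*v + 8*u^2 - u*v^2 + 2*u*v - 2*u - 10*v^3 - 4*v^2) du + (-u^3 + 5*u^2*v - 32*u*v^2 + 44*v^3) dv.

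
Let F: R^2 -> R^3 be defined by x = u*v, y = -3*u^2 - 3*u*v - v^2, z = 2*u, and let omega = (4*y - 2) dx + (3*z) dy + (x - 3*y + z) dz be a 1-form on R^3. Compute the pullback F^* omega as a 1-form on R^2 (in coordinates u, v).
F^* omega = (-12*u^2*v - 18*u^2 - 12*u*v^2 + 2*u*v + 4*u - 4*v^3 + 6*v^2 - 2*v) du + (2*u*(-6*u^2 - 6*u*v - 9*u - 2*v^2 - 6*v - 1)) dv

Using F^*(f dg) = (f ∘ F) d(g ∘ F), substitute each coordinate x_i by F_i(u, v) in f_i, and replace dx_i by d F_i = (∂F_i/∂u) du + (∂F_i/∂v) dv.
  For the x component: f_1(F) = -12*u^2 - 12*u*v - 4*v^2 - 2; d F_1 = (v) du + (u) dv
  For the y component: f_2(F) = 6*u; d F_2 = (-6*u - 3*v) du + (-3*u - 2*v) dv
  For the z component: f_3(F) = 9*u^2 + 10*u*v + 2*u + 3*v^2; d F_3 = (2) du + (0) dv
Combining and collecting du, dv coefficients:
  coeff of du: -12*u^2*v - 18*u^2 - 12*u*v^2 + 2*u*v + 4*u - 4*v^3 + 6*v^2 - 2*v
  coeff of dv: 2*u*(-6*u^2 - 6*u*v - 9*u - 2*v^2 - 6*v - 1)
F^* omega = (-12*u^2*v - 18*u^2 - 12*u*v^2 + 2*u*v + 4*u - 4*v^3 + 6*v^2 - 2*v) du + (2*u*(-6*u^2 - 6*u*v - 9*u - 2*v^2 - 6*v - 1)) dv.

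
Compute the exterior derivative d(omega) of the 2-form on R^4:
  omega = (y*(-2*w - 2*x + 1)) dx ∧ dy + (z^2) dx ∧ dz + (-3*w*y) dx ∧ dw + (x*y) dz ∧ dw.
d(omega) = (3*w - 2*y) dx ∧ dy ∧ dw + (y) dx ∧ dz ∧ dw + (x) dy ∧ dz ∧ dw

For a 2-form omega = sum_{i<j} g_{ij} dx_i ∧ dx_j, the exterior derivative is
  d(omega) = sum_{i<j} d(g_{ij}) ∧ dx_i ∧ dx_j = sum_{i<j, k} (∂g_{ij}/∂x_k) dx_k ∧ dx_i ∧ dx_j.
Expand each term, using dx_k ∧ dx_i ∧ dx_j = sgn(permutation) dx_{(a)} ∧ dx_{(b)} ∧ dx_{(c)} with (a < b < c) sorted:
  d(y*(-2*w - 2*x + 1)) includes (∂/∂w)(y*(-2*w - 2*x + 1)) dw = (-2*y) dw, which multiplied by dx ∧ dy gives (-2*y) dx ∧ dy ∧ dw
  d(-3*w*y) includes (∂/∂y)(-3*w*y) dy = (-3*w) dy, which multiplied by dx ∧ dw gives (3*w) dx ∧ dy ∧ dw
  d(x*y) includes (∂/∂x)(x*y) dx = (y) dx, which multiplied by dz ∧ dw gives (y) dx ∧ dz ∧ dw
  d(x*y) includes (∂/∂y)(x*y) dy = (x) dy, which multiplied by dz ∧ dw gives (x) dy ∧ dz ∧ dw
Collecting like 3-forms: d(omega) = (3*w - 2*y) dx ∧ dy ∧ dw + (y) dx ∧ dz ∧ dw + (x) dy ∧ dz ∧ dw.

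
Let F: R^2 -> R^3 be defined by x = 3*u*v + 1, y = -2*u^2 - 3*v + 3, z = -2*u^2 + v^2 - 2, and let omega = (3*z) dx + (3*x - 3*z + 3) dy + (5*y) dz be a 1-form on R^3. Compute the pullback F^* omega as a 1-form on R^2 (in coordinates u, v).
F^* omega = (16*u^3 - 54*u^2*v + 12*u*v^2 + 60*u*v - 108*u + 9*v^3 - 18*v) du + (-18*u^3 - 20*u^2*v - 18*u^2 + 9*u*v^2 - 27*u*v - 18*u - 21*v^2 + 30*v - 36) dv

Using F^*(f dg) = (f ∘ F) d(g ∘ F), substitute each coordinate x_i by F_i(u, v) in f_i, and replace dx_i by d F_i = (∂F_i/∂u) du + (∂F_i/∂v) dv.
  For the x component: f_1(F) = -6*u^2 + 3*v^2 - 6; d F_1 = (3*v) du + (3*u) dv
  For the y component: f_2(F) = 6*u^2 + 9*u*v - 3*v^2 + 12; d F_2 = (-4*u) du + (-3) dv
  For the z component: f_3(F) = -10*u^2 - 15*v + 15; d F_3 = (-4*u) du + (2*v) dv
Combining and collecting du, dv coefficients:
  coeff of du: 16*u^3 - 54*u^2*v + 12*u*v^2 + 60*u*v - 108*u + 9*v^3 - 18*v
  coeff of dv: -18*u^3 - 20*u^2*v - 18*u^2 + 9*u*v^2 - 27*u*v - 18*u - 21*v^2 + 30*v - 36
F^* omega = (16*u^3 - 54*u^2*v + 12*u*v^2 + 60*u*v - 108*u + 9*v^3 - 18*v) du + (-18*u^3 - 20*u^2*v - 18*u^2 + 9*u*v^2 - 27*u*v - 18*u - 21*v^2 + 30*v - 36) dv.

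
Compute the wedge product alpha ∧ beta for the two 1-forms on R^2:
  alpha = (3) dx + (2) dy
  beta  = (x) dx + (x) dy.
alpha ∧ beta = (x) dx ∧ dy

Distribute the wedge, using dx_i ∧ dx_j = -dx_j ∧ dx_i and dx_i ∧ dx_i = 0. For each pair (i, j) with i < j, the coefficient of dx_i ∧ dx_j in alpha ∧ beta is (alpha_i * beta_j - alpha_j * beta_i). Collecting: alpha ∧ beta = (x) dx ∧ dy.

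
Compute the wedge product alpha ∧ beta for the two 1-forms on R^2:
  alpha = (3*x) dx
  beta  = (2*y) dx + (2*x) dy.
alpha ∧ beta = (6*x^2) dx ∧ dy

Distribute the wedge, using dx_i ∧ dx_j = -dx_j ∧ dx_i and dx_i ∧ dx_i = 0. For each pair (i, j) with i < j, the coefficient of dx_i ∧ dx_j in alpha ∧ beta is (alpha_i * beta_j - alpha_j * beta_i). Collecting: alpha ∧ beta = (6*x^2) dx ∧ dy.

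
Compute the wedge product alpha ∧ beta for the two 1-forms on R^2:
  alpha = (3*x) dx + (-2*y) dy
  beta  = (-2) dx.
alpha ∧ beta = (-4*y) dx ∧ dy

Distribute the wedge, using dx_i ∧ dx_j = -dx_j ∧ dx_i and dx_i ∧ dx_i = 0. For each pair (i, j) with i < j, the coefficient of dx_i ∧ dx_j in alpha ∧ beta is (alpha_i * beta_j - alpha_j * beta_i). Collecting: alpha ∧ beta = (-4*y) dx ∧ dy.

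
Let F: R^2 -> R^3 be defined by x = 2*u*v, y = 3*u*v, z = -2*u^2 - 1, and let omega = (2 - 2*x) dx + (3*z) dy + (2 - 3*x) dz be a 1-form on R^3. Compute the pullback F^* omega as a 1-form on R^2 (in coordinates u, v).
F^* omega = (6*u^2*v - 8*u*v^2 - 8*u - 5*v) du + (u*(-18*u^2 - 8*u*v - 5)) dv

Using F^*(f dg) = (f ∘ F) d(g ∘ F), substitute each coordinate x_i by F_i(u, v) in f_i, and replace dx_i by d F_i = (∂F_i/∂u) du + (∂F_i/∂v) dv.
  For the x component: f_1(F) = -4*u*v + 2; d F_1 = (2*v) du + (2*u) dv
  For the y component: f_2(F) = -6*u^2 - 3; d F_2 = (3*v) du + (3*u) dv
  For the z component: f_3(F) = -6*u*v + 2; d F_3 = (-4*u) du + (0) dv
Combining and collecting du, dv coefficients:
  coeff of du: 6*u^2*v - 8*u*v^2 - 8*u - 5*v
  coeff of dv: u*(-18*u^2 - 8*u*v - 5)
F^* omega = (6*u^2*v - 8*u*v^2 - 8*u - 5*v) du + (u*(-18*u^2 - 8*u*v - 5)) dv.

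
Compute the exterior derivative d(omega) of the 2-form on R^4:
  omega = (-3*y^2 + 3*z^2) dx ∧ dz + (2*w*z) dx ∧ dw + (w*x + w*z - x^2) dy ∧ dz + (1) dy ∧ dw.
d(omega) = (w - 2*x + 6*y) dx ∧ dy ∧ dz + (-2*w) dx ∧ dz ∧ dw + (x + z) dy ∧ dz ∧ dw

For a 2-form omega = sum_{i<j} g_{ij} dx_i ∧ dx_j, the exterior derivative is
  d(omega) = sum_{i<j} d(g_{ij}) ∧ dx_i ∧ dx_j = sum_{i<j, k} (∂g_{ij}/∂x_k) dx_k ∧ dx_i ∧ dx_j.
Expand each term, using dx_k ∧ dx_i ∧ dx_j = sgn(permutation) dx_{(a)} ∧ dx_{(b)} ∧ dx_{(c)} with (a < b < c) sorted:
  d(-3*y^2 + 3*z^2) includes (∂/∂y)(-3*y^2 + 3*z^2) dy = (-6*y) dy, which multiplied by dx ∧ dz gives (6*y) dx ∧ dy ∧ dz
  d(2*w*z) includes (∂/∂z)(2*w*z) dz = (2*w) dz, which multiplied by dx ∧ dw gives (-2*w) dx ∧ dz ∧ dw
  d(w*x + w*z - x^2) includes (∂/∂x)(w*x + w*z - x^2) dx = (w - 2*x) dx, which multiplied by dy ∧ dz gives (w - 2*x) dx ∧ dy ∧ dz
  d(w*x + w*z - x^2) includes (∂/∂w)(w*x + w*z - x^2) dw = (x + z) dw, which multiplied by dy ∧ dz gives (x + z) dy ∧ dz ∧ dw
Collecting like 3-forms: d(omega) = (w - 2*x + 6*y) dx ∧ dy ∧ dz + (-2*w) dx ∧ dz ∧ dw + (x + z) dy ∧ dz ∧ dw.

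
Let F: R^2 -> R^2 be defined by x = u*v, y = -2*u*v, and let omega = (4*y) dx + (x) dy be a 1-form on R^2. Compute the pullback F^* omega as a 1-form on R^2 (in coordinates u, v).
F^* omega = (-10*u*v^2) du + (-10*u^2*v) dv

Using F^*(f dg) = (f ∘ F) d(g ∘ F), substitute each coordinate x_i by F_i(u, v) in f_i, and replace dx_i by d F_i = (∂F_i/∂u) du + (∂F_i/∂v) dv.
  For the x component: f_1(F) = -8*u*v; d F_1 = (v) du + (u) dv
  For the y component: f_2(F) = u*v; d F_2 = (-2*v) du + (-2*u) dv
Combining and collecting du, dv coefficients:
  coeff of du: -10*u*v^2
  coeff of dv: -10*u^2*v
F^* omega = (-10*u*v^2) du + (-10*u^2*v) dv.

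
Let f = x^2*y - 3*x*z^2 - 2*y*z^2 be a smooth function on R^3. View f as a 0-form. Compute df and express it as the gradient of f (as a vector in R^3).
df = (2*x*y - 3*z^2) dx + (x^2 - 2*z^2) dy + (2*z*(-3*x - 2*y)) dz; grad f = (2*x*y - 3*z^2, x^2 - 2*z^2, 2*z*(-3*x - 2*y))

For a 0-form f, d f = (∂f/∂x) dx + (∂f/∂y) dy + (∂f/∂z) dz. The components of the vector representation are exactly the entries of grad f in Cartesian coordinates:
  ∂f/∂x = 2*x*y - 3*z^2
  ∂f/∂y = x^2 - 2*z^2
  ∂f/∂z = 2*z*(-3*x - 2*y).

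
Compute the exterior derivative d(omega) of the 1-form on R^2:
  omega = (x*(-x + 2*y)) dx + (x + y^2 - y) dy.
d(omega) = (1 - 2*x) dx ∧ dy

For a 1-form omega = sum_i f_i dx_i, the exterior derivative is
  d(omega) = sum_{i < j} (∂f_j/∂x_i - ∂f_i/∂x_j) dx_i ∧ dx_j.
  coefficient of dx ∧ dy: ∂f_2/∂x - ∂f_1/∂y = ∂(x + y^2 - y)/∂x - ∂(x*(-x + 2*y))/∂y = 1 - 2*x
Assembling: d(omega) = (1 - 2*x) dx ∧ dy.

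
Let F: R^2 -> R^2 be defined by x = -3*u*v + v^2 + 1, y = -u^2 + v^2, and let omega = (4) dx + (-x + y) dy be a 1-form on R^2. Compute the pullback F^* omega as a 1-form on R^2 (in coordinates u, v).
F^* omega = (2*u^3 - 6*u^2*v + 2*u - 12*v) du + (-2*u^2*v + 6*u*v^2 - 12*u + 6*v) dv

Using F^*(f dg) = (f ∘ F) d(g ∘ F), substitute each coordinate x_i by F_i(u, v) in f_i, and replace dx_i by d F_i = (∂F_i/∂u) du + (∂F_i/∂v) dv.
  For the x component: f_1(F) = 4; d F_1 = (-3*v) du + (-3*u + 2*v) dv
  For the y component: f_2(F) = -u^2 + 3*u*v - 1; d F_2 = (-2*u) du + (2*v) dv
Combining and collecting du, dv coefficients:
  coeff of du: 2*u^3 - 6*u^2*v + 2*u - 12*v
  coeff of dv: -2*u^2*v + 6*u*v^2 - 12*u + 6*v
F^* omega = (2*u^3 - 6*u^2*v + 2*u - 12*v) du + (-2*u^2*v + 6*u*v^2 - 12*u + 6*v) dv.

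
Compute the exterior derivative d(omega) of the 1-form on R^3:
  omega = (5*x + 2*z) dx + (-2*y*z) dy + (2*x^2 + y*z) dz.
d(omega) = (4*x - 2) dx ∧ dz + (2*y + z) dy ∧ dz

For a 1-form omega = sum_i f_i dx_i, the exterior derivative is
  d(omega) = sum_{i < j} (∂f_j/∂x_i - ∂f_i/∂x_j) dx_i ∧ dx_j.
  coefficient of dx ∧ dz: ∂f_3/∂x - ∂f_1/∂z = ∂(2*x^2 + y*z)/∂x - ∂(5*x + 2*z)/∂z = 4*x - 2
  coefficient of dy ∧ dz: ∂f_3/∂y - ∂f_2/∂z = ∂(2*x^2 + y*z)/∂y - ∂(-2*y*z)/∂z = 2*y + z
Assembling: d(omega) = (4*x - 2) dx ∧ dz + (2*y + z) dy ∧ dz.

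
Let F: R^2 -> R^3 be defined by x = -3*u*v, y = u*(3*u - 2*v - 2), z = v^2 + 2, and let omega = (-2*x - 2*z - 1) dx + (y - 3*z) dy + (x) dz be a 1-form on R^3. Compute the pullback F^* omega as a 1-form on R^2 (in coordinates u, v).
F^* omega = (18*u^3 - 18*u^2*v - 18*u^2 - 32*u*v^2 + 8*u*v - 32*u + 12*v^3 + 6*v^2 + 27*v + 12) du + (u*(-6*u^2 - 14*u*v + 4*u + 6*v^2 + 27)) dv

Using F^*(f dg) = (f ∘ F) d(g ∘ F), substitute each coordinate x_i by F_i(u, v) in f_i, and replace dx_i by d F_i = (∂F_i/∂u) du + (∂F_i/∂v) dv.
  For the x component: f_1(F) = 6*u*v - 2*v^2 - 5; d F_1 = (-3*v) du + (-3*u) dv
  For the y component: f_2(F) = 3*u^2 - 2*u*v - 2*u - 3*v^2 - 6; d F_2 = (6*u - 2*v - 2) du + (-2*u) dv
  For the z component: f_3(F) = -3*u*v; d F_3 = (0) du + (2*v) dv
Combining and collecting du, dv coefficients:
  coeff of du: 18*u^3 - 18*u^2*v - 18*u^2 - 32*u*v^2 + 8*u*v - 32*u + 12*v^3 + 6*v^2 + 27*v + 12
  coeff of dv: u*(-6*u^2 - 14*u*v + 4*u + 6*v^2 + 27)
F^* omega = (18*u^3 - 18*u^2*v - 18*u^2 - 32*u*v^2 + 8*u*v - 32*u + 12*v^3 + 6*v^2 + 27*v + 12) du + (u*(-6*u^2 - 14*u*v + 4*u + 6*v^2 + 27)) dv.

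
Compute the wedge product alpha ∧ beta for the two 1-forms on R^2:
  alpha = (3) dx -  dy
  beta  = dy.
alpha ∧ beta = (3) dx ∧ dy

Distribute the wedge, using dx_i ∧ dx_j = -dx_j ∧ dx_i and dx_i ∧ dx_i = 0. For each pair (i, j) with i < j, the coefficient of dx_i ∧ dx_j in alpha ∧ beta is (alpha_i * beta_j - alpha_j * beta_i). Collecting: alpha ∧ beta = (3) dx ∧ dy.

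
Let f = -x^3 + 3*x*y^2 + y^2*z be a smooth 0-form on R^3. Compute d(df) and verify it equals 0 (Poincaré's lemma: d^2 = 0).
d(df) = 0

Step 1: df = sum_i (∂f/∂x_i) dx_i = (-3*x^2 + 3*y^2) dx + (2*y*(3*x + z)) dy + (y^2) dz.
Step 2: Apply d again. Using the 1-form formula, the coefficient of dx ∧ dy in d(df) is ∂^2 f/∂x ∂y - ∂^2 f/∂y ∂x = (6*y) - (6*y) = 0 (equality of mixed partials for smooth f).
Similarly for dx ∧ dz and dy ∧ dz — all coefficients vanish. So d(df) = 0.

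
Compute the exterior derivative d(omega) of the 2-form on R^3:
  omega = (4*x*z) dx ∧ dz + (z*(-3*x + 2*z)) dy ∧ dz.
d(omega) = (-3*z) dx ∧ dy ∧ dz

For a 2-form omega = sum_{i<j} g_{ij} dx_i ∧ dx_j, the exterior derivative is
  d(omega) = sum_{i<j} d(g_{ij}) ∧ dx_i ∧ dx_j = sum_{i<j, k} (∂g_{ij}/∂x_k) dx_k ∧ dx_i ∧ dx_j.
Expand each term, using dx_k ∧ dx_i ∧ dx_j = sgn(permutation) dx_{(a)} ∧ dx_{(b)} ∧ dx_{(c)} with (a < b < c) sorted:
  d(z*(-3*x + 2*z)) includes (∂/∂x)(z*(-3*x + 2*z)) dx = (-3*z) dx, which multiplied by dy ∧ dz gives (-3*z) dx ∧ dy ∧ dz
Collecting like 3-forms: d(omega) = (-3*z) dx ∧ dy ∧ dz.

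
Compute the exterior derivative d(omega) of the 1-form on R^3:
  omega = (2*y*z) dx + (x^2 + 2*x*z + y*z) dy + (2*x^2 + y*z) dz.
d(omega) = (2*x) dx ∧ dy + (4*x - 2*y) dx ∧ dz + (-2*x - y + z) dy ∧ dz

For a 1-form omega = sum_i f_i dx_i, the exterior derivative is
  d(omega) = sum_{i < j} (∂f_j/∂x_i - ∂f_i/∂x_j) dx_i ∧ dx_j.
  coefficient of dx ∧ dy: ∂f_2/∂x - ∂f_1/∂y = ∂(x^2 + 2*x*z + y*z)/∂x - ∂(2*y*z)/∂y = 2*x
  coefficient of dx ∧ dz: ∂f_3/∂x - ∂f_1/∂z = ∂(2*x^2 + y*z)/∂x - ∂(2*y*z)/∂z = 4*x - 2*y
  coefficient of dy ∧ dz: ∂f_3/∂y - ∂f_2/∂z = ∂(2*x^2 + y*z)/∂y - ∂(x^2 + 2*x*z + y*z)/∂z = -2*x - y + z
Assembling: d(omega) = (2*x) dx ∧ dy + (4*x - 2*y) dx ∧ dz + (-2*x - y + z) dy ∧ dz.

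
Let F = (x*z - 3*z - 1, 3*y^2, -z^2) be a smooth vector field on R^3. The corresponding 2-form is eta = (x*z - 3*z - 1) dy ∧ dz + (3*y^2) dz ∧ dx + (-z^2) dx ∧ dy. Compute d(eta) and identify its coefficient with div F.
d(eta) = (6*y - z) dx ∧ dy ∧ dz; div F = 6*y - z

For a 2-form in R^3 of the form above, applying d gives a 3-form with coefficient ∂P/∂x + ∂Q/∂y + ∂R/∂z:
  ∂P/∂x = z
  ∂Q/∂y = 6*y
  ∂R/∂z = -2*z
Sum = 6*y - z, which is exactly div F.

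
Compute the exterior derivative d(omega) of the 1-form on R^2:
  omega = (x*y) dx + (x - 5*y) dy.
d(omega) = (1 - x) dx ∧ dy

For a 1-form omega = sum_i f_i dx_i, the exterior derivative is
  d(omega) = sum_{i < j} (∂f_j/∂x_i - ∂f_i/∂x_j) dx_i ∧ dx_j.
  coefficient of dx ∧ dy: ∂f_2/∂x - ∂f_1/∂y = ∂(x - 5*y)/∂x - ∂(x*y)/∂y = 1 - x
Assembling: d(omega) = (1 - x) dx ∧ dy.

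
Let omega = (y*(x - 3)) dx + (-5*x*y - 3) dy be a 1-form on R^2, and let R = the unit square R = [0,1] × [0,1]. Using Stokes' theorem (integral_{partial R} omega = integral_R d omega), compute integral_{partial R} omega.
integral_(partial R) omega = 0

Stokes: integral_partial_R omega = integral_R d omega with d omega = (∂Q/∂x - ∂P/∂y) dx ∧ dy.
  ∂Q/∂x = -5*y
  ∂P/∂y = x - 3
  integrand = ∂Q/∂x - ∂P/∂y = -x - 5*y + 3.
Integrating over R: integral_0^1 integral_0^1 (-x - 5*y + 3) dx dy = 0.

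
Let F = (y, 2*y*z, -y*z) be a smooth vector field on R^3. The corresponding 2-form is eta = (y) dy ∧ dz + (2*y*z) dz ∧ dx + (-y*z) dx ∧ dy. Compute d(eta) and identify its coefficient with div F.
d(eta) = (-y + 2*z) dx ∧ dy ∧ dz; div F = -y + 2*z

For a 2-form in R^3 of the form above, applying d gives a 3-form with coefficient ∂P/∂x + ∂Q/∂y + ∂R/∂z:
  ∂P/∂x = 0
  ∂Q/∂y = 2*z
  ∂R/∂z = -y
Sum = -y + 2*z, which is exactly div F.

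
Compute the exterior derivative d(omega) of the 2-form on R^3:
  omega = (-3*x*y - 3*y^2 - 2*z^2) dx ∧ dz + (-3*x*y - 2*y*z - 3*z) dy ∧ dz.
d(omega) = (3*x + 3*y) dx ∧ dy ∧ dz

For a 2-form omega = sum_{i<j} g_{ij} dx_i ∧ dx_j, the exterior derivative is
  d(omega) = sum_{i<j} d(g_{ij}) ∧ dx_i ∧ dx_j = sum_{i<j, k} (∂g_{ij}/∂x_k) dx_k ∧ dx_i ∧ dx_j.
Expand each term, using dx_k ∧ dx_i ∧ dx_j = sgn(permutation) dx_{(a)} ∧ dx_{(b)} ∧ dx_{(c)} with (a < b < c) sorted:
  d(-3*x*y - 3*y^2 - 2*z^2) includes (∂/∂y)(-3*x*y - 3*y^2 - 2*z^2) dy = (-3*x - 6*y) dy, which multiplied by dx ∧ dz gives (3*x + 6*y) dx ∧ dy ∧ dz
  d(-3*x*y - 2*y*z - 3*z) includes (∂/∂x)(-3*x*y - 2*y*z - 3*z) dx = (-3*y) dx, which multiplied by dy ∧ dz gives (-3*y) dx ∧ dy ∧ dz
Collecting like 3-forms: d(omega) = (3*x + 3*y) dx ∧ dy ∧ dz.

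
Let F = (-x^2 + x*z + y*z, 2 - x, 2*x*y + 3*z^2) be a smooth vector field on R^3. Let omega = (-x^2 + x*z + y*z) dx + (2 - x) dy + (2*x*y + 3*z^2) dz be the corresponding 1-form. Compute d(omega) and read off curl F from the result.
d(omega) = (2*x) dy ∧ dz + (x - y) dz ∧ dx + (-z - 1) dx ∧ dy; curl F = (2*x, x - y, -z - 1)

d omega = sum_{i<j} (∂f_j/∂x_i - ∂f_i/∂x_j) dx_i ∧ dx_j. Under the identification (dy ∧ dz, dz ∧ dx, dx ∧ dy) ↔ (e_x, e_y, e_z), the coefficients are exactly the components of curl F. Compute:
  ∂R/∂y - ∂Q/∂z = (2*x) - (0) = 2*x
  ∂P/∂z - ∂R/∂x = (x + y) - (2*y) = x - y
  ∂Q/∂x - ∂P/∂y = (-1) - (z) = -z - 1.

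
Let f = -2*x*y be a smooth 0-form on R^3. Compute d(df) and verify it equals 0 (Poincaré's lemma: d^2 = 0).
d(df) = 0

Step 1: df = sum_i (∂f/∂x_i) dx_i = (-2*y) dx + (-2*x) dy + (0) dz.
Step 2: Apply d again. Using the 1-form formula, the coefficient of dx ∧ dy in d(df) is ∂^2 f/∂x ∂y - ∂^2 f/∂y ∂x = (-2) - (-2) = 0 (equality of mixed partials for smooth f).
Similarly for dx ∧ dz and dy ∧ dz — all coefficients vanish. So d(df) = 0.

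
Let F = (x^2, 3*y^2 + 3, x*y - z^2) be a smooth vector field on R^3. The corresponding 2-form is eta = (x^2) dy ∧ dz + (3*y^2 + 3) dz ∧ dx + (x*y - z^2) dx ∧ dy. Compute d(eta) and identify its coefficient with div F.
d(eta) = (2*x + 6*y - 2*z) dx ∧ dy ∧ dz; div F = 2*x + 6*y - 2*z

For a 2-form in R^3 of the form above, applying d gives a 3-form with coefficient ∂P/∂x + ∂Q/∂y + ∂R/∂z:
  ∂P/∂x = 2*x
  ∂Q/∂y = 6*y
  ∂R/∂z = -2*z
Sum = 2*x + 6*y - 2*z, which is exactly div F.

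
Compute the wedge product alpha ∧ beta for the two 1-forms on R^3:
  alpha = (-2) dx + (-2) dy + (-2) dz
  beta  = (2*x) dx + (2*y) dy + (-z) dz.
alpha ∧ beta = (4*x - 4*y) dx ∧ dy + (4*x + 2*z) dx ∧ dz + (4*y + 2*z) dy ∧ dz

Distribute the wedge, using dx_i ∧ dx_j = -dx_j ∧ dx_i and dx_i ∧ dx_i = 0. For each pair (i, j) with i < j, the coefficient of dx_i ∧ dx_j in alpha ∧ beta is (alpha_i * beta_j - alpha_j * beta_i). Collecting: alpha ∧ beta = (4*x - 4*y) dx ∧ dy + (4*x + 2*z) dx ∧ dz + (4*y + 2*z) dy ∧ dz.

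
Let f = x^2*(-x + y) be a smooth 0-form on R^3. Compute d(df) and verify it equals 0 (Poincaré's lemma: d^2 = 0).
d(df) = 0

Step 1: df = sum_i (∂f/∂x_i) dx_i = (x*(-3*x + 2*y)) dx + (x^2) dy + (0) dz.
Step 2: Apply d again. Using the 1-form formula, the coefficient of dx ∧ dy in d(df) is ∂^2 f/∂x ∂y - ∂^2 f/∂y ∂x = (2*x) - (2*x) = 0 (equality of mixed partials for smooth f).
Similarly for dx ∧ dz and dy ∧ dz — all coefficients vanish. So d(df) = 0.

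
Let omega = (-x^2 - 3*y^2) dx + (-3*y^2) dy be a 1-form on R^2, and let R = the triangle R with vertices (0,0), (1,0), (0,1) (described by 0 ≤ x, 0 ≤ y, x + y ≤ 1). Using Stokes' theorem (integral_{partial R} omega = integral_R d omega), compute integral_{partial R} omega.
integral_(partial R) omega = 1

Stokes: integral_partial_R omega = integral_R d omega with d omega = (∂Q/∂x - ∂P/∂y) dx ∧ dy.
  ∂Q/∂x = 0
  ∂P/∂y = -6*y
  integrand = ∂Q/∂x - ∂P/∂y = 6*y.
Integrating over R: integral_0^1 integral_0^{1-x} (6*y) dy dx = 1.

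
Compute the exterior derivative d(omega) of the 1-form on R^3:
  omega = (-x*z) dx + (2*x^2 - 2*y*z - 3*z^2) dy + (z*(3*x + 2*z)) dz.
d(omega) = (4*x) dx ∧ dy + (x + 3*z) dx ∧ dz + (2*y + 6*z) dy ∧ dz

For a 1-form omega = sum_i f_i dx_i, the exterior derivative is
  d(omega) = sum_{i < j} (∂f_j/∂x_i - ∂f_i/∂x_j) dx_i ∧ dx_j.
  coefficient of dx ∧ dy: ∂f_2/∂x - ∂f_1/∂y = ∂(2*x^2 - 2*y*z - 3*z^2)/∂x - ∂(-x*z)/∂y = 4*x
  coefficient of dx ∧ dz: ∂f_3/∂x - ∂f_1/∂z = ∂(z*(3*x + 2*z))/∂x - ∂(-x*z)/∂z = x + 3*z
  coefficient of dy ∧ dz: ∂f_3/∂y - ∂f_2/∂z = ∂(z*(3*x + 2*z))/∂y - ∂(2*x^2 - 2*y*z - 3*z^2)/∂z = 2*y + 6*z
Assembling: d(omega) = (4*x) dx ∧ dy + (x + 3*z) dx ∧ dz + (2*y + 6*z) dy ∧ dz.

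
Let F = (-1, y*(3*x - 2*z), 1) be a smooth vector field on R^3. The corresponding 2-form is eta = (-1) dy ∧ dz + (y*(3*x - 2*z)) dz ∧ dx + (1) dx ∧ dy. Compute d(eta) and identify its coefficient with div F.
d(eta) = (3*x - 2*z) dx ∧ dy ∧ dz; div F = 3*x - 2*z

For a 2-form in R^3 of the form above, applying d gives a 3-form with coefficient ∂P/∂x + ∂Q/∂y + ∂R/∂z:
  ∂P/∂x = 0
  ∂Q/∂y = 3*x - 2*z
  ∂R/∂z = 0
Sum = 3*x - 2*z, which is exactly div F.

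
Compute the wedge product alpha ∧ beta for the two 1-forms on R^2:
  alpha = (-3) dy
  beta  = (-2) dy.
alpha ∧ beta = 0

Distribute the wedge, using dx_i ∧ dx_j = -dx_j ∧ dx_i and dx_i ∧ dx_i = 0. For each pair (i, j) with i < j, the coefficient of dx_i ∧ dx_j in alpha ∧ beta is (alpha_i * beta_j - alpha_j * beta_i). Collecting: alpha ∧ beta = 0.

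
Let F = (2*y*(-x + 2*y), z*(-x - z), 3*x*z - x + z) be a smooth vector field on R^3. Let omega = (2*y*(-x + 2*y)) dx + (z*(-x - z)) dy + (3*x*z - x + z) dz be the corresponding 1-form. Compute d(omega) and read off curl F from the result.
d(omega) = (x + 2*z) dy ∧ dz + (1 - 3*z) dz ∧ dx + (2*x - 8*y - z) dx ∧ dy; curl F = (x + 2*z, 1 - 3*z, 2*x - 8*y - z)

d omega = sum_{i<j} (∂f_j/∂x_i - ∂f_i/∂x_j) dx_i ∧ dx_j. Under the identification (dy ∧ dz, dz ∧ dx, dx ∧ dy) ↔ (e_x, e_y, e_z), the coefficients are exactly the components of curl F. Compute:
  ∂R/∂y - ∂Q/∂z = (0) - (-x - 2*z) = x + 2*z
  ∂P/∂z - ∂R/∂x = (0) - (3*z - 1) = 1 - 3*z
  ∂Q/∂x - ∂P/∂y = (-z) - (-2*x + 8*y) = 2*x - 8*y - z.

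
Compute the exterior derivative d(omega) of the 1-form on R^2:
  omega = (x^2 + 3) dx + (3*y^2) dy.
d(omega) = 0

For a 1-form omega = sum_i f_i dx_i, the exterior derivative is
  d(omega) = sum_{i < j} (∂f_j/∂x_i - ∂f_i/∂x_j) dx_i ∧ dx_j.

Assembling: d(omega) = 0.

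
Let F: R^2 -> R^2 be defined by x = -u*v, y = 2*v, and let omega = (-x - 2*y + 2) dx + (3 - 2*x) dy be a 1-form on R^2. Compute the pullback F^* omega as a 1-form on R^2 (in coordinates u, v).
F^* omega = (v*(-u*v + 4*v - 2)) du + (-u^2*v + 8*u*v - 2*u + 6) dv

Using F^*(f dg) = (f ∘ F) d(g ∘ F), substitute each coordinate x_i by F_i(u, v) in f_i, and replace dx_i by d F_i = (∂F_i/∂u) du + (∂F_i/∂v) dv.
  For the x component: f_1(F) = u*v - 4*v + 2; d F_1 = (-v) du + (-u) dv
  For the y component: f_2(F) = 2*u*v + 3; d F_2 = (0) du + (2) dv
Combining and collecting du, dv coefficients:
  coeff of du: v*(-u*v + 4*v - 2)
  coeff of dv: -u^2*v + 8*u*v - 2*u + 6
F^* omega = (v*(-u*v + 4*v - 2)) du + (-u^2*v + 8*u*v - 2*u + 6) dv.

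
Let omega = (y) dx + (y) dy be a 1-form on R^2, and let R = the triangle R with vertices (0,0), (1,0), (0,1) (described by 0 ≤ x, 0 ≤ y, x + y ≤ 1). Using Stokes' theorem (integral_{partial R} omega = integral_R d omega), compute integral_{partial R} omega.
integral_(partial R) omega = -1/2

Stokes: integral_partial_R omega = integral_R d omega with d omega = (∂Q/∂x - ∂P/∂y) dx ∧ dy.
  ∂Q/∂x = 0
  ∂P/∂y = 1
  integrand = ∂Q/∂x - ∂P/∂y = -1.
Integrating over R: integral_0^1 integral_0^{1-x} (-1) dy dx = -1/2.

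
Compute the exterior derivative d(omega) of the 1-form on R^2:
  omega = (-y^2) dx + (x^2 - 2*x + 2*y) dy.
d(omega) = (2*x + 2*y - 2) dx ∧ dy

For a 1-form omega = sum_i f_i dx_i, the exterior derivative is
  d(omega) = sum_{i < j} (∂f_j/∂x_i - ∂f_i/∂x_j) dx_i ∧ dx_j.
  coefficient of dx ∧ dy: ∂f_2/∂x - ∂f_1/∂y = ∂(x^2 - 2*x + 2*y)/∂x - ∂(-y^2)/∂y = 2*x + 2*y - 2
Assembling: d(omega) = (2*x + 2*y - 2) dx ∧ dy.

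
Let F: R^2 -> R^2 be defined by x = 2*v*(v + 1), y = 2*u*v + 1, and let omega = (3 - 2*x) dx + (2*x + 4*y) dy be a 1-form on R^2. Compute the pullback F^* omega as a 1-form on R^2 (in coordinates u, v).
F^* omega = (8*v*(2*u*v + v^2 + v + 1)) du + (16*u^2*v + 8*u*v^2 + 8*u*v + 8*u - 16*v^3 - 24*v^2 + 4*v + 6) dv

Using F^*(f dg) = (f ∘ F) d(g ∘ F), substitute each coordinate x_i by F_i(u, v) in f_i, and replace dx_i by d F_i = (∂F_i/∂u) du + (∂F_i/∂v) dv.
  For the x component: f_1(F) = -4*v^2 - 4*v + 3; d F_1 = (0) du + (4*v + 2) dv
  For the y component: f_2(F) = 8*u*v + 4*v^2 + 4*v + 4; d F_2 = (2*v) du + (2*u) dv
Combining and collecting du, dv coefficients:
  coeff of du: 8*v*(2*u*v + v^2 + v + 1)
  coeff of dv: 16*u^2*v + 8*u*v^2 + 8*u*v + 8*u - 16*v^3 - 24*v^2 + 4*v + 6
F^* omega = (8*v*(2*u*v + v^2 + v + 1)) du + (16*u^2*v + 8*u*v^2 + 8*u*v + 8*u - 16*v^3 - 24*v^2 + 4*v + 6) dv.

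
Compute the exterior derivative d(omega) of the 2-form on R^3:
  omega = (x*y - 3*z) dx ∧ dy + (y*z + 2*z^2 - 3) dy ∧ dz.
d(omega) = (-3) dx ∧ dy ∧ dz

For a 2-form omega = sum_{i<j} g_{ij} dx_i ∧ dx_j, the exterior derivative is
  d(omega) = sum_{i<j} d(g_{ij}) ∧ dx_i ∧ dx_j = sum_{i<j, k} (∂g_{ij}/∂x_k) dx_k ∧ dx_i ∧ dx_j.
Expand each term, using dx_k ∧ dx_i ∧ dx_j = sgn(permutation) dx_{(a)} ∧ dx_{(b)} ∧ dx_{(c)} with (a < b < c) sorted:
  d(x*y - 3*z) includes (∂/∂z)(x*y - 3*z) dz = (-3) dz, which multiplied by dx ∧ dy gives (-3) dx ∧ dy ∧ dz
Collecting like 3-forms: d(omega) = (-3) dx ∧ dy ∧ dz.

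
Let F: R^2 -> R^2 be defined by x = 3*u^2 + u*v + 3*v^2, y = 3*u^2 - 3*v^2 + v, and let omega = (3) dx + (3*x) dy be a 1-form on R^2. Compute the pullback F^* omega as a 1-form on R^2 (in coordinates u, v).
F^* omega = (54*u^3 + 18*u^2*v + 54*u*v^2 + 18*u + 3*v) du + (-54*u^2*v + 9*u^2 - 18*u*v^2 + 3*u*v + 3*u - 54*v^3 + 9*v^2 + 18*v) dv

Using F^*(f dg) = (f ∘ F) d(g ∘ F), substitute each coordinate x_i by F_i(u, v) in f_i, and replace dx_i by d F_i = (∂F_i/∂u) du + (∂F_i/∂v) dv.
  For the x component: f_1(F) = 3; d F_1 = (6*u + v) du + (u + 6*v) dv
  For the y component: f_2(F) = 9*u^2 + 3*u*v + 9*v^2; d F_2 = (6*u) du + (1 - 6*v) dv
Combining and collecting du, dv coefficients:
  coeff of du: 54*u^3 + 18*u^2*v + 54*u*v^2 + 18*u + 3*v
  coeff of dv: -54*u^2*v + 9*u^2 - 18*u*v^2 + 3*u*v + 3*u - 54*v^3 + 9*v^2 + 18*v
F^* omega = (54*u^3 + 18*u^2*v + 54*u*v^2 + 18*u + 3*v) du + (-54*u^2*v + 9*u^2 - 18*u*v^2 + 3*u*v + 3*u - 54*v^3 + 9*v^2 + 18*v) dv.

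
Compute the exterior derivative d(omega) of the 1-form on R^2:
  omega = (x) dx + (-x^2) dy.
d(omega) = (-2*x) dx ∧ dy

For a 1-form omega = sum_i f_i dx_i, the exterior derivative is
  d(omega) = sum_{i < j} (∂f_j/∂x_i - ∂f_i/∂x_j) dx_i ∧ dx_j.
  coefficient of dx ∧ dy: ∂f_2/∂x - ∂f_1/∂y = ∂(-x^2)/∂x - ∂(x)/∂y = -2*x
Assembling: d(omega) = (-2*x) dx ∧ dy.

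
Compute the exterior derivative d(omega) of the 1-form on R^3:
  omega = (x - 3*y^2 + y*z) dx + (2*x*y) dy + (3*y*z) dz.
d(omega) = (8*y - z) dx ∧ dy + (-y) dx ∧ dz + (3*z) dy ∧ dz

For a 1-form omega = sum_i f_i dx_i, the exterior derivative is
  d(omega) = sum_{i < j} (∂f_j/∂x_i - ∂f_i/∂x_j) dx_i ∧ dx_j.
  coefficient of dx ∧ dy: ∂f_2/∂x - ∂f_1/∂y = ∂(2*x*y)/∂x - ∂(x - 3*y^2 + y*z)/∂y = 8*y - z
  coefficient of dx ∧ dz: ∂f_3/∂x - ∂f_1/∂z = ∂(3*y*z)/∂x - ∂(x - 3*y^2 + y*z)/∂z = -y
  coefficient of dy ∧ dz: ∂f_3/∂y - ∂f_2/∂z = ∂(3*y*z)/∂y - ∂(2*x*y)/∂z = 3*z
Assembling: d(omega) = (8*y - z) dx ∧ dy + (-y) dx ∧ dz + (3*z) dy ∧ dz.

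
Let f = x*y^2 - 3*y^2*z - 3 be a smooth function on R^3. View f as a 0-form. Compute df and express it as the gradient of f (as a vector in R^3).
df = (y^2) dx + (2*y*(x - 3*z)) dy + (-3*y^2) dz; grad f = (y^2, 2*y*(x - 3*z), -3*y^2)

For a 0-form f, d f = (∂f/∂x) dx + (∂f/∂y) dy + (∂f/∂z) dz. The components of the vector representation are exactly the entries of grad f in Cartesian coordinates:
  ∂f/∂x = y^2
  ∂f/∂y = 2*y*(x - 3*z)
  ∂f/∂z = -3*y^2.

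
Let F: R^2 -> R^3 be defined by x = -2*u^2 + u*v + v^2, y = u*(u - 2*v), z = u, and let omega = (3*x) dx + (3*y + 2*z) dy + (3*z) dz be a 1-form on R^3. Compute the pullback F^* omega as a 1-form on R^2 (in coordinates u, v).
F^* omega = (30*u^3 - 36*u^2*v + 4*u^2 + 3*u*v^2 - 4*u*v + 3*u + 3*v^3) du + (-12*u^3 + 3*u^2*v - 4*u^2 + 9*u*v^2 + 6*v^3) dv

Using F^*(f dg) = (f ∘ F) d(g ∘ F), substitute each coordinate x_i by F_i(u, v) in f_i, and replace dx_i by d F_i = (∂F_i/∂u) du + (∂F_i/∂v) dv.
  For the x component: f_1(F) = -6*u^2 + 3*u*v + 3*v^2; d F_1 = (-4*u + v) du + (u + 2*v) dv
  For the y component: f_2(F) = u*(3*u - 6*v + 2); d F_2 = (2*u - 2*v) du + (-2*u) dv
  For the z component: f_3(F) = 3*u; d F_3 = (1) du + (0) dv
Combining and collecting du, dv coefficients:
  coeff of du: 30*u^3 - 36*u^2*v + 4*u^2 + 3*u*v^2 - 4*u*v + 3*u + 3*v^3
  coeff of dv: -12*u^3 + 3*u^2*v - 4*u^2 + 9*u*v^2 + 6*v^3
F^* omega = (30*u^3 - 36*u^2*v + 4*u^2 + 3*u*v^2 - 4*u*v + 3*u + 3*v^3) du + (-12*u^3 + 3*u^2*v - 4*u^2 + 9*u*v^2 + 6*v^3) dv.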